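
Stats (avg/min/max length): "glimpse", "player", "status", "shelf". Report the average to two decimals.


Lengths: "glimpse"=7, "player"=6, "status"=6, "shelf"=5
Sum = 24, Count = 4
Average = 24/4 = 6.00
= avg=6.00, min=5, max=7


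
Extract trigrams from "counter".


Word: "counter" (length 7)
Number of trigrams = 7 - 3 + 1 = 5
  Position 0: "cou"
  Position 1: "oun"
  Position 2: "unt"
  Position 3: "nte"
  Position 4: "ter"
Trigrams = "cou", "oun", "unt", "nte", "ter"


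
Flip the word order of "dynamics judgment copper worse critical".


Original: "dynamics judgment copper worse critical"
Words (1..n): dynamics | judgment | copper | worse | critical
Reversed (n..1): critical | worse | copper | judgment | dynamics
Result = "critical worse copper judgment dynamics"


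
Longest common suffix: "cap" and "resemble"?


Word 1: "cap"
Word 2: "resemble"
Comparing from end:
  Pos -1: 'p' != 'e' (stop)
LCS = "" (length 0)


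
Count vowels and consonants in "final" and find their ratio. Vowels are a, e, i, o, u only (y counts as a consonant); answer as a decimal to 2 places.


Word: "final"
Vowels (a,e,i,o,u): 2
Consonants: 3
Ratio = 2/3
= 0.67


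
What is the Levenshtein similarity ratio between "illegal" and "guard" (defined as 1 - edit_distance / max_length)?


Word 1: "illegal" (length 7)
Word 2: "guard" (length 5)
One optimal edit sequence:
  1. delete 'i'  (+1)
  2. delete 'l'  (+1)
  3. substitute 'l' -> 'g'  (+1)
  4. substitute 'e' -> 'u'  (+1)
  5. substitute 'g' -> 'a'  (+1)
  6. substitute 'a' -> 'r'  (+1)
  7. substitute 'l' -> 'd'  (+1)
Edit distance = 7
Max length = max(7, 5) = 7
Similarity = 1 - 7/7
= 0.0000


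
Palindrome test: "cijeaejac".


Word: "cijeaejac"
Reversed: "cajeaejic"
Forward == Backward? cijeaejac != cajeaejic
Palindrome = No


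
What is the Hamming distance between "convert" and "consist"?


Comparing character by character (same length = 7):
  Pos 0: 'c' vs 'c' =
  Pos 1: 'o' vs 'o' =
  Pos 2: 'n' vs 'n' =
  Pos 3: 'v' vs 's' !=
  Pos 4: 'e' vs 'i' !=
  Pos 5: 'r' vs 's' !=
  Pos 6: 't' vs 't' =
Hamming distance = 3


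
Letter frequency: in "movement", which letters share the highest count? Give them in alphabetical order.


Word: "movement"
Letter counts:
  'e': 2
  'm': 2
  'n': 1
  'o': 1
  't': 1
  'v': 1
Maximum count = 2
Most frequent = 'e', 'm' (2 times each)


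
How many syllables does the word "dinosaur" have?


Word: "dinosaur"
Syllable breakdown: di | no | saur
Counting: 3 parts
= 3 syllables


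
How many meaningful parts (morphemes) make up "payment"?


Word: "payment"
Morphemes: pay + -ment
Each morpheme carries meaning
= 2 morphemes


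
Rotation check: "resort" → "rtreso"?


Word: "resort", Candidate: "rtreso"
Method: check if candidate is substring of word+word
"resortresort" contains "rtreso"? Yes
Is rotation = Yes


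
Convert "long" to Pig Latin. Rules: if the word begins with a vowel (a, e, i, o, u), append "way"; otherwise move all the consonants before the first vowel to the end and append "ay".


Word: "long"
Starts with consonant(s) → move to end, add 'ay'
Consonant cluster: "l"
Pig Latin = "onglay"


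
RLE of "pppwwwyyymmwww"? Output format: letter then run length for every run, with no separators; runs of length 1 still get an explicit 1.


String: "pppwwwyyymmwww"
Scanning for consecutive runs:
  'p' x 3
  'w' x 3
  'y' x 3
  'm' x 2
  'w' x 3
RLE = "p3w3y3m2w3"


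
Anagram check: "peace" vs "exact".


Word 1: "peace" → sorted: aceep
Word 2: "exact" → sorted: acetx
Same letters? aceep != acetx
Anagram = No


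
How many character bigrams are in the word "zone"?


Word: "zone" (length 4)
Number of 2-grams = length - 2 + 1 = 4 - 2 + 1
= 3


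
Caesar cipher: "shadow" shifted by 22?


Word: "shadow"
Shift: 22
Each letter → (letter + shift) mod 26:
  's' (18) + 22 = 14 → 'o'
  'h' (7) + 22 = 3 → 'd'
  'a' (0) + 22 = 22 → 'w'
  'd' (3) + 22 = 25 → 'z'
  'o' (14) + 22 = 10 → 'k'
  'w' (22) + 22 = 18 → 's'
Result = "odwzks"


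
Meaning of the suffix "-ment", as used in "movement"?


Suffix: -ment
As in: movement -> move + -ment
Meaning = result of action


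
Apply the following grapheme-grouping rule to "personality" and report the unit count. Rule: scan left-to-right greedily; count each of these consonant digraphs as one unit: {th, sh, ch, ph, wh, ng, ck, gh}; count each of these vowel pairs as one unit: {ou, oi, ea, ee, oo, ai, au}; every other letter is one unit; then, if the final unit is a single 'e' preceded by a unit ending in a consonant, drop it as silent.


Word: "personality" (11 letters)
Left-to-right scan:
  (1) 'p' (letter)
  (2) 'e' (letter)
  (3) 'r' (letter)
  (4) 's' (letter)
  (5) 'o' (letter)
  (6) 'n' (letter)
  (7) 'a' (letter)
  (8) 'l' (letter)
  (9) 'i' (letter)
  (10) 't' (letter)
  (11) 'y' (letter)
Units from scan: 11
Sound units = 11 units


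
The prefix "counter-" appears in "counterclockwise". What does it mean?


Prefix: counter-
Example: counterclockwise = counter- + clockwise
Meaning = against / opposite


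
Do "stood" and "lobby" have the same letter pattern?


Pattern of "stood": [0, 1, 2, 2, 3]
Pattern of "lobby": [0, 1, 2, 2, 3]
Patterns match
Same pattern = Yes


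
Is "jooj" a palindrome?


Word: "jooj"
Reversed: "jooj"
Forward == Backward? jooj == jooj
Palindrome = Yes


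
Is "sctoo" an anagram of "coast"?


Word 1: "coast" → sorted: acost
Word 2: "sctoo" → sorted: coost
Same letters? acost != coost
Anagram = No


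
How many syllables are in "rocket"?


Word: "rocket"
Syllable breakdown: rock | et
Counting: 2 parts
= 2 syllables


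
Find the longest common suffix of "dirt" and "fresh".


Word 1: "dirt"
Word 2: "fresh"
Comparing from end:
  Pos -1: 't' != 'h' (stop)
LCS = "" (length 0)


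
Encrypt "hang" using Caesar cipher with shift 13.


Word: "hang"
Shift: 13
Each letter → (letter + shift) mod 26:
  'h' (7) + 13 = 20 → 'u'
  'a' (0) + 13 = 13 → 'n'
  'n' (13) + 13 = 0 → 'a'
  'g' (6) + 13 = 19 → 't'
Result = "unat"


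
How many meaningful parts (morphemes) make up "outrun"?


Word: "outrun"
Morphemes: out- + run
Each morpheme carries meaning
= 2 morphemes


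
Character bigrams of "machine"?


Word: "machine" (length 7)
Number of bigrams = 7 - 2 + 1 = 6
  Position 0: "ma"
  Position 1: "ac"
  Position 2: "ch"
  Position 3: "hi"
  Position 4: "in"
  Position 5: "ne"
Bigrams = "ma", "ac", "ch", "hi", "in", "ne"


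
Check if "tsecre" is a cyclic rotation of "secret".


Word: "secret", Candidate: "tsecre"
Method: check if candidate is substring of word+word
"secretsecret" contains "tsecre"? Yes
Is rotation = Yes


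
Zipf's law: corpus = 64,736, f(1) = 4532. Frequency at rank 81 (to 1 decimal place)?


Zipf's law: f(r) = f(1) / r
f(1) = 4532
f(81) = 4532 / 81
= 56.0 occurrences


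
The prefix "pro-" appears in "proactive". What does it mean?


Prefix: pro-
As in: proactive -> pro- + active
Meaning = forward / in favor of


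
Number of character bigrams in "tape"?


Word: "tape" (length 4)
Number of 2-grams = length - 2 + 1 = 4 - 2 + 1
= 3


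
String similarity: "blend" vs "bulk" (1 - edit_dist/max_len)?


Word 1: "blend" (length 5)
Word 2: "bulk" (length 4)
One optimal edit sequence:
  1. keep 'b'
  2. delete 'l'  (+1)
  3. substitute 'e' -> 'u'  (+1)
  4. substitute 'n' -> 'l'  (+1)
  5. substitute 'd' -> 'k'  (+1)
Edit distance = 4
Max length = max(5, 4) = 5
Similarity = 1 - 4/5
= 0.2000


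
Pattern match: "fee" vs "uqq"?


Pattern of "fee": [0, 1, 1]
Pattern of "uqq": [0, 1, 1]
Patterns match
Same pattern = Yes


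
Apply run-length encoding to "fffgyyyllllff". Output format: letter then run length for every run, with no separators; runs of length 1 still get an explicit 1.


String: "fffgyyyllllff"
Scanning for consecutive runs:
  'f' x 3
  'g' x 1
  'y' x 3
  'l' x 4
  'f' x 2
RLE = "f3g1y3l4f2"


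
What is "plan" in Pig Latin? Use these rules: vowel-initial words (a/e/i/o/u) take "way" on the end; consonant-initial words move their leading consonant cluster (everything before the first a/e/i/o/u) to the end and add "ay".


Word: "plan"
Starts with consonant(s) → move to end, add 'ay'
Consonant cluster: "pl"
Pig Latin = "anplay"


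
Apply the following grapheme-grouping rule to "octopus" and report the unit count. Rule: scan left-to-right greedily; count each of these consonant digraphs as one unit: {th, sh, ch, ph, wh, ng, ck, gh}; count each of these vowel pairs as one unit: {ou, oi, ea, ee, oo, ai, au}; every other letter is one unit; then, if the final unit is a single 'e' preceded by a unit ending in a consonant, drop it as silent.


Word: "octopus" (7 letters)
Left-to-right scan:
  [1] 'o' (letter)
  [2] 'c' (letter)
  [3] 't' (letter)
  [4] 'o' (letter)
  [5] 'p' (letter)
  [6] 'u' (letter)
  [7] 's' (letter)
Units from scan: 7
Sound units = 7 units


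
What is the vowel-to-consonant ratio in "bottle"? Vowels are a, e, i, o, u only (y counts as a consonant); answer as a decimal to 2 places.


Word: "bottle"
Vowels (a,e,i,o,u): 2
Consonants: 4
Ratio = 2/4
= 0.50


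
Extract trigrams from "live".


Word: "live" (length 4)
Number of trigrams = 4 - 3 + 1 = 2
  Position 0: "liv"
  Position 1: "ive"
Trigrams = "liv", "ive"


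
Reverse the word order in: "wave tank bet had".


Original: "wave tank bet had"
Words (1..n): wave | tank | bet | had
Reversed (n..1): had | bet | tank | wave
Result = "had bet tank wave"


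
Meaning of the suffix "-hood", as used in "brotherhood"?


Suffix: -hood
Example: brotherhood = brother + -hood
Meaning = state / condition


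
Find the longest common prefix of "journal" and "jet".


Word 1: "journal"
Word 2: "jet"
Comparing from start:
  Pos 0: 'j' == 'j'
  Pos 1: 'o' != 'e' (stop)
LCP = "j" (length 1)


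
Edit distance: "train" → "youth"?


Word 1: "train" (length 5)
Word 2: "youth" (length 5)
One optimal edit sequence (insert/delete/substitute each cost 1):
  1. substitute 't' -> 'y'  (+1)
  2. substitute 'r' -> 'o'  (+1)
  3. substitute 'a' -> 'u'  (+1)
  4. substitute 'i' -> 't'  (+1)
  5. substitute 'n' -> 'h'  (+1)
Total edit operations: 5
Edit distance = 5


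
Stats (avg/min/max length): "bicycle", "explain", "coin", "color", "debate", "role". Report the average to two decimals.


Lengths: "bicycle"=7, "explain"=7, "coin"=4, "color"=5, "debate"=6, "role"=4
Sum = 33, Count = 6
Average = 33/6 = 5.50
= avg=5.50, min=4, max=7


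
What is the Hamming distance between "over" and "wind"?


Comparing character by character (same length = 4):
  Pos 0: 'o' vs 'w' !=
  Pos 1: 'v' vs 'i' !=
  Pos 2: 'e' vs 'n' !=
  Pos 3: 'r' vs 'd' !=
Hamming distance = 4


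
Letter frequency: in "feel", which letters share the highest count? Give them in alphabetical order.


Word: "feel"
Letter counts:
  'e': 2
  'f': 1
  'l': 1
Maximum count = 2
Most frequent = 'e' (2 times each)


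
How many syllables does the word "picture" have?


Word: "picture"
Syllable breakdown: pic / ture
Counting: 2 parts
= 2 syllables


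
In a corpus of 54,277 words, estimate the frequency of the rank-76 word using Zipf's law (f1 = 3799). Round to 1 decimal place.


Zipf's law: f(r) = f(1) / r
f(1) = 3799
f(76) = 3799 / 76
= 50.0 occurrences


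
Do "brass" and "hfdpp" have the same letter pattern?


Pattern of "brass": [0, 1, 2, 3, 3]
Pattern of "hfdpp": [0, 1, 2, 3, 3]
Patterns match
Same pattern = Yes


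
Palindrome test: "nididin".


Word: "nididin"
Reversed: "nididin"
Forward == Backward? nididin == nididin
Palindrome = Yes


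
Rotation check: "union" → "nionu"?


Word: "union", Candidate: "nionu"
Method: check if candidate is substring of word+word
"unionunion" contains "nionu"? Yes
Is rotation = Yes


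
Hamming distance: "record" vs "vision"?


Comparing character by character (same length = 6):
  Pos 0: 'r' vs 'v' !=
  Pos 1: 'e' vs 'i' !=
  Pos 2: 'c' vs 's' !=
  Pos 3: 'o' vs 'i' !=
  Pos 4: 'r' vs 'o' !=
  Pos 5: 'd' vs 'n' !=
Hamming distance = 6


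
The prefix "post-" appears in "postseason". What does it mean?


Prefix: post-
Example: postseason = post- + season
Meaning = after


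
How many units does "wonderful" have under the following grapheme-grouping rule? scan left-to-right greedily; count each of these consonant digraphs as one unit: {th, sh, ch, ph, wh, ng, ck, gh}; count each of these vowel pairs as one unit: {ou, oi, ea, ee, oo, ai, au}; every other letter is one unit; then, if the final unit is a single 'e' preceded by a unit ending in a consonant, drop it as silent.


Word: "wonderful" (9 letters)
Left-to-right scan:
  [1] 'w' (letter)
  [2] 'o' (letter)
  [3] 'n' (letter)
  [4] 'd' (letter)
  [5] 'e' (letter)
  [6] 'r' (letter)
  [7] 'f' (letter)
  [8] 'u' (letter)
  [9] 'l' (letter)
Units from scan: 9
Sound units = 9 units


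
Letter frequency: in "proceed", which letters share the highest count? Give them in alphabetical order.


Word: "proceed"
Letter counts:
  'c': 1
  'd': 1
  'e': 2
  'o': 1
  'p': 1
  'r': 1
Maximum count = 2
Most frequent = 'e' (2 times each)


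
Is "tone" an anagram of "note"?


Word 1: "note" → sorted: enot
Word 2: "tone" → sorted: enot
Same letters? enot == enot
Anagram = Yes


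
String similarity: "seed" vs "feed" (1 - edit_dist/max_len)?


Word 1: "seed" (length 4)
Word 2: "feed" (length 4)
One optimal edit sequence:
  1. substitute 's' -> 'f'  (+1)
  2. keep 'e'
  3. keep 'e'
  4. keep 'd'
Edit distance = 1
Max length = max(4, 4) = 4
Similarity = 1 - 1/4
= 0.7500


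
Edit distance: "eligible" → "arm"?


Word 1: "eligible" (length 8)
Word 2: "arm" (length 3)
One optimal edit sequence (insert/delete/substitute each cost 1):
  1. delete 'e'  (+1)
  2. delete 'l'  (+1)
  3. delete 'i'  (+1)
  4. delete 'g'  (+1)
  5. delete 'i'  (+1)
  6. substitute 'b' -> 'a'  (+1)
  7. substitute 'l' -> 'r'  (+1)
  8. substitute 'e' -> 'm'  (+1)
Total edit operations: 8
Edit distance = 8


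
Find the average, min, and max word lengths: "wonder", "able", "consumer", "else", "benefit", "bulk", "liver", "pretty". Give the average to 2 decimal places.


Lengths: "wonder"=6, "able"=4, "consumer"=8, "else"=4, "benefit"=7, "bulk"=4, "liver"=5, "pretty"=6
Sum = 44, Count = 8
Average = 44/8 = 5.50
= avg=5.50, min=4, max=8


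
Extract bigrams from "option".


Word: "option" (length 6)
Number of bigrams = 6 - 2 + 1 = 5
  Position 0: "op"
  Position 1: "pt"
  Position 2: "ti"
  Position 3: "io"
  Position 4: "on"
Bigrams = "op", "pt", "ti", "io", "on"


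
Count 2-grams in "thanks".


Word: "thanks" (length 6)
Number of 2-grams = length - 2 + 1 = 6 - 2 + 1
= 5


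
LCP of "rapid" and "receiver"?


Word 1: "rapid"
Word 2: "receiver"
Comparing from start:
  Pos 0: 'r' == 'r'
  Pos 1: 'a' != 'e' (stop)
LCP = "r" (length 1)


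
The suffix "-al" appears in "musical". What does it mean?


Suffix: -al
Example: musical (music + -al)
Meaning = relating to


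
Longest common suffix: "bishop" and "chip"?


Word 1: "bishop"
Word 2: "chip"
Comparing from end:
  Pos -1: 'p' == 'p'
  Pos -2: 'o' != 'i' (stop)
LCS = "p" (length 1)


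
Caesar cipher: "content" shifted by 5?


Word: "content"
Shift: 5
Each letter → (letter + shift) mod 26:
  'c' (2) + 5 = 7 → 'h'
  'o' (14) + 5 = 19 → 't'
  'n' (13) + 5 = 18 → 's'
  't' (19) + 5 = 24 → 'y'
  'e' (4) + 5 = 9 → 'j'
  'n' (13) + 5 = 18 → 's'
  't' (19) + 5 = 24 → 'y'
Result = "htsyjsy"


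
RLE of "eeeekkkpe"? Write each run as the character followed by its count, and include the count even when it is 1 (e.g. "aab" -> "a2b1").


String: "eeeekkkpe"
Scanning for consecutive runs:
  'e' x 4
  'k' x 3
  'p' x 1
  'e' x 1
RLE = "e4k3p1e1"


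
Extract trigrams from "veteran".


Word: "veteran" (length 7)
Number of trigrams = 7 - 3 + 1 = 5
  Position 0: "vet"
  Position 1: "ete"
  Position 2: "ter"
  Position 3: "era"
  Position 4: "ran"
Trigrams = "vet", "ete", "ter", "era", "ran"


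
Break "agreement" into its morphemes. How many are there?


Word: "agreement"
Morphemes: agree / -ment
Each morpheme carries meaning
= 2 morphemes


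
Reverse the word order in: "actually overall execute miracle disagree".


Original: "actually overall execute miracle disagree"
Words (1..n): actually | overall | execute | miracle | disagree
Reversed (n..1): disagree | miracle | execute | overall | actually
Result = "disagree miracle execute overall actually"


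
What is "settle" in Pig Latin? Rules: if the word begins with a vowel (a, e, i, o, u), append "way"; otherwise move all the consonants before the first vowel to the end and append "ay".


Word: "settle"
Starts with consonant(s) → move to end, add 'ay'
Consonant cluster: "s"
Pig Latin = "ettlesay"


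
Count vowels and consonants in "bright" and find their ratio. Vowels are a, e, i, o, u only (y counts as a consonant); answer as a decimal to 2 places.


Word: "bright"
Vowels (a,e,i,o,u): 1
Consonants: 5
Ratio = 1/5
= 0.20


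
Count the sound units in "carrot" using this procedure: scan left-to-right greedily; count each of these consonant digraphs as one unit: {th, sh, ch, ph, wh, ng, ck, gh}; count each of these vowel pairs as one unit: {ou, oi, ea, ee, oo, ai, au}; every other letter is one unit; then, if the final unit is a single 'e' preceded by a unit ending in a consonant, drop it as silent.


Word: "carrot" (6 letters)
Left-to-right scan:
  (1) 'c' (letter)
  (2) 'a' (letter)
  (3) 'r' (letter)
  (4) 'r' (letter)
  (5) 'o' (letter)
  (6) 't' (letter)
Units from scan: 6
Sound units = 6 units


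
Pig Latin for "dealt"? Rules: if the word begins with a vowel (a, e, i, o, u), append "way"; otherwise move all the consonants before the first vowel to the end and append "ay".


Word: "dealt"
Starts with consonant(s) → move to end, add 'ay'
Consonant cluster: "d"
Pig Latin = "ealtday"


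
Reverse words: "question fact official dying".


Original: "question fact official dying"
Words (1..n): question | fact | official | dying
Reversed (n..1): dying | official | fact | question
Result = "dying official fact question"


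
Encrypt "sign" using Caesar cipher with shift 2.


Word: "sign"
Shift: 2
Each letter → (letter + shift) mod 26:
  's' (18) + 2 = 20 → 'u'
  'i' (8) + 2 = 10 → 'k'
  'g' (6) + 2 = 8 → 'i'
  'n' (13) + 2 = 15 → 'p'
Result = "ukip"


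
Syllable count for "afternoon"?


Word: "afternoon"
Syllable breakdown: af-ter-noon
Counting: 3 parts
= 3 syllables


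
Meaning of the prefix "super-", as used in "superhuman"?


Prefix: super-
As in: superhuman -> super- + human
Meaning = above / beyond


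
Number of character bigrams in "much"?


Word: "much" (length 4)
Number of 2-grams = length - 2 + 1 = 4 - 2 + 1
= 3


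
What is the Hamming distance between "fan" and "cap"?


Comparing character by character (same length = 3):
  Pos 0: 'f' vs 'c' !=
  Pos 1: 'a' vs 'a' =
  Pos 2: 'n' vs 'p' !=
Hamming distance = 2


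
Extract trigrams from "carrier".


Word: "carrier" (length 7)
Number of trigrams = 7 - 3 + 1 = 5
  Position 0: "car"
  Position 1: "arr"
  Position 2: "rri"
  Position 3: "rie"
  Position 4: "ier"
Trigrams = "car", "arr", "rri", "rie", "ier"


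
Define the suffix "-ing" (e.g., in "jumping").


Suffix: -ing
Example: jumping (jump + -ing)
Meaning = present participle


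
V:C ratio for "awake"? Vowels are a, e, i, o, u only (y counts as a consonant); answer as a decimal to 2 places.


Word: "awake"
Vowels (a,e,i,o,u): 3
Consonants: 2
Ratio = 3/2
= 1.50


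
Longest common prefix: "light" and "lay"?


Word 1: "light"
Word 2: "lay"
Comparing from start:
  Pos 0: 'l' == 'l'
  Pos 1: 'i' != 'a' (stop)
LCP = "l" (length 1)


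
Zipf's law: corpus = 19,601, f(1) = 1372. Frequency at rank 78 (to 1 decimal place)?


Zipf's law: f(r) = f(1) / r
f(1) = 1372
f(78) = 1372 / 78
= 17.6 occurrences


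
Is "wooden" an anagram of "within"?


Word 1: "within" → sorted: hiintw
Word 2: "wooden" → sorted: denoow
Same letters? hiintw != denoow
Anagram = No


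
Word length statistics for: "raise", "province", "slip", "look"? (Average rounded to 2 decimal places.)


Lengths: "raise"=5, "province"=8, "slip"=4, "look"=4
Sum = 21, Count = 4
Average = 21/4 = 5.25
= avg=5.25, min=4, max=8


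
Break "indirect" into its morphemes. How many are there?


Word: "indirect"
Morphemes: in- / direct
Each morpheme carries meaning
= 2 morphemes


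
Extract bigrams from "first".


Word: "first" (length 5)
Number of bigrams = 5 - 2 + 1 = 4
  Position 0: "fi"
  Position 1: "ir"
  Position 2: "rs"
  Position 3: "st"
Bigrams = "fi", "ir", "rs", "st"


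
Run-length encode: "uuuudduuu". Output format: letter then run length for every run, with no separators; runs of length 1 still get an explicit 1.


String: "uuuudduuu"
Scanning for consecutive runs:
  'u' x 4
  'd' x 2
  'u' x 3
RLE = "u4d2u3"


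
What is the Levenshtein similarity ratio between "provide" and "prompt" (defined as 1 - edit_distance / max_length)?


Word 1: "provide" (length 7)
Word 2: "prompt" (length 6)
One optimal edit sequence:
  1. keep 'p'
  2. keep 'r'
  3. keep 'o'
  4. delete 'v'  (+1)
  5. substitute 'i' -> 'm'  (+1)
  6. substitute 'd' -> 'p'  (+1)
  7. substitute 'e' -> 't'  (+1)
Edit distance = 4
Max length = max(7, 6) = 7
Similarity = 1 - 4/7
= 0.4286


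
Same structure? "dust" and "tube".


Pattern of "dust": [0, 1, 2, 3]
Pattern of "tube": [0, 1, 2, 3]
Patterns match
Same pattern = Yes


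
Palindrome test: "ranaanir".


Word: "ranaanir"
Reversed: "rinaanar"
Forward == Backward? ranaanir != rinaanar
Palindrome = No


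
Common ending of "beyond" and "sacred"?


Word 1: "beyond"
Word 2: "sacred"
Comparing from end:
  Pos -1: 'd' == 'd'
  Pos -2: 'n' != 'e' (stop)
LCS = "d" (length 1)


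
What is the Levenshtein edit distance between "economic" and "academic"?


Word 1: "economic" (length 8)
Word 2: "academic" (length 8)
One optimal edit sequence (insert/delete/substitute each cost 1):
  1. substitute 'e' -> 'a'  (+1)
  2. keep 'c'
  3. substitute 'o' -> 'a'  (+1)
  4. substitute 'n' -> 'd'  (+1)
  5. substitute 'o' -> 'e'  (+1)
  6. keep 'm'
  7. keep 'i'
  8. keep 'c'
Total edit operations: 4
Edit distance = 4


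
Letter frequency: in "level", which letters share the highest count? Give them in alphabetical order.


Word: "level"
Letter counts:
  'e': 2
  'l': 2
  'v': 1
Maximum count = 2
Most frequent = 'e', 'l' (2 times each)


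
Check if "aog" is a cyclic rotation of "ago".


Word: "ago", Candidate: "aog"
Method: check if candidate is substring of word+word
"agoago" contains "aog"? No
Is rotation = No


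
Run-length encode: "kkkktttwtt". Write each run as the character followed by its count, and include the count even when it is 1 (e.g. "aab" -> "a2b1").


String: "kkkktttwtt"
Scanning for consecutive runs:
  'k' x 4
  't' x 3
  'w' x 1
  't' x 2
RLE = "k4t3w1t2"


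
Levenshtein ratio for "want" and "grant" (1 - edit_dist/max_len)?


Word 1: "want" (length 4)
Word 2: "grant" (length 5)
One optimal edit sequence:
  1. insert 'g'  (+1)
  2. substitute 'w' -> 'r'  (+1)
  3. keep 'a'
  4. keep 'n'
  5. keep 't'
Edit distance = 2
Max length = max(4, 5) = 5
Similarity = 1 - 2/5
= 0.6000


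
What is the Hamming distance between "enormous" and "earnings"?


Comparing character by character (same length = 8):
  Pos 0: 'e' vs 'e' =
  Pos 1: 'n' vs 'a' !=
  Pos 2: 'o' vs 'r' !=
  Pos 3: 'r' vs 'n' !=
  Pos 4: 'm' vs 'i' !=
  Pos 5: 'o' vs 'n' !=
  Pos 6: 'u' vs 'g' !=
  Pos 7: 's' vs 's' =
Hamming distance = 6


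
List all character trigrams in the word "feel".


Word: "feel" (length 4)
Number of trigrams = 4 - 3 + 1 = 2
  Position 0: "fee"
  Position 1: "eel"
Trigrams = "fee", "eel"


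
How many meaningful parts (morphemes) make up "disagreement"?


Word: "disagreement"
Morphemes: dis- + agree + -ment
Each morpheme carries meaning
= 3 morphemes


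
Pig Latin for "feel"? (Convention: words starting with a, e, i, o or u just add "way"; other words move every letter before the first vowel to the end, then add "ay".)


Word: "feel"
Starts with consonant(s) → move to end, add 'ay'
Consonant cluster: "f"
Pig Latin = "eelfay"


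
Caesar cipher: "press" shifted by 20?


Word: "press"
Shift: 20
Each letter → (letter + shift) mod 26:
  'p' (15) + 20 = 9 → 'j'
  'r' (17) + 20 = 11 → 'l'
  'e' (4) + 20 = 24 → 'y'
  's' (18) + 20 = 12 → 'm'
  's' (18) + 20 = 12 → 'm'
Result = "jlymm"


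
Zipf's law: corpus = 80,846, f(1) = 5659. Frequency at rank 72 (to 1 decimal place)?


Zipf's law: f(r) = f(1) / r
f(1) = 5659
f(72) = 5659 / 72
= 78.6 occurrences


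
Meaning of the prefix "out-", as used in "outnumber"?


Prefix: out-
Example: outnumber = out- + number
Meaning = surpass


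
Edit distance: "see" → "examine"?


Word 1: "see" (length 3)
Word 2: "examine" (length 7)
One optimal edit sequence (insert/delete/substitute each cost 1):
  1. insert 'e'  (+1)
  2. insert 'x'  (+1)
  3. insert 'a'  (+1)
  4. insert 'm'  (+1)
  5. substitute 's' -> 'i'  (+1)
  6. substitute 'e' -> 'n'  (+1)
  7. keep 'e'
Total edit operations: 6
Edit distance = 6


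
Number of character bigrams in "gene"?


Word: "gene" (length 4)
Number of 2-grams = length - 2 + 1 = 4 - 2 + 1
= 3


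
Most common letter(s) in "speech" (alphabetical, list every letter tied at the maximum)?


Word: "speech"
Letter counts:
  'c': 1
  'e': 2
  'h': 1
  'p': 1
  's': 1
Maximum count = 2
Most frequent = 'e' (2 times each)


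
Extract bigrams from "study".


Word: "study" (length 5)
Number of bigrams = 5 - 2 + 1 = 4
  Position 0: "st"
  Position 1: "tu"
  Position 2: "ud"
  Position 3: "dy"
Bigrams = "st", "tu", "ud", "dy"


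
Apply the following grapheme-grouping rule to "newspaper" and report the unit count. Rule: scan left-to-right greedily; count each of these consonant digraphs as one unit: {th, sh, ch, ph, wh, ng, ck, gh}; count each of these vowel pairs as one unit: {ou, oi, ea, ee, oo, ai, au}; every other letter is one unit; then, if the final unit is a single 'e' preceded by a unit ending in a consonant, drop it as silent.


Word: "newspaper" (9 letters)
Left-to-right scan:
  (1) 'n' (letter)
  (2) 'e' (letter)
  (3) 'w' (letter)
  (4) 's' (letter)
  (5) 'p' (letter)
  (6) 'a' (letter)
  (7) 'p' (letter)
  (8) 'e' (letter)
  (9) 'r' (letter)
Units from scan: 9
Sound units = 9 units


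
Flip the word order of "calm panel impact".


Original: "calm panel impact"
Words (1..n): calm | panel | impact
Reversed (n..1): impact | panel | calm
Result = "impact panel calm"


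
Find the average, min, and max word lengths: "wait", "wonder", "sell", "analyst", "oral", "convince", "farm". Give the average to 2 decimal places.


Lengths: "wait"=4, "wonder"=6, "sell"=4, "analyst"=7, "oral"=4, "convince"=8, "farm"=4
Sum = 37, Count = 7
Average = 37/7 = 5.29
= avg=5.29, min=4, max=8


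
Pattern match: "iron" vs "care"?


Pattern of "iron": [0, 1, 2, 3]
Pattern of "care": [0, 1, 2, 3]
Patterns match
Same pattern = Yes


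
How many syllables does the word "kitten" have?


Word: "kitten"
Syllable breakdown: kit | ten
Counting: 2 parts
= 2 syllables


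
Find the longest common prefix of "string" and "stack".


Word 1: "string"
Word 2: "stack"
Comparing from start:
  Pos 0: 's' == 's'
  Pos 1: 't' == 't'
  Pos 2: 'r' != 'a' (stop)
LCP = "st" (length 2)


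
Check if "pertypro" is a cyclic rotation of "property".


Word: "property", Candidate: "pertypro"
Method: check if candidate is substring of word+word
"propertyproperty" contains "pertypro"? Yes
Is rotation = Yes


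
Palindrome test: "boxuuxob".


Word: "boxuuxob"
Reversed: "boxuuxob"
Forward == Backward? boxuuxob == boxuuxob
Palindrome = Yes


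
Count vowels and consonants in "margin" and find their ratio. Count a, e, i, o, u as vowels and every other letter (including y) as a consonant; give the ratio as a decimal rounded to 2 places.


Word: "margin"
Vowels (a,e,i,o,u): 2
Consonants: 4
Ratio = 2/4
= 0.50


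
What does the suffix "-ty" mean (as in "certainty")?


Suffix: -ty
As in: certainty -> certain + -ty
Meaning = quality of


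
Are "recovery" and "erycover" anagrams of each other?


Word 1: "recovery" → sorted: ceeorrvy
Word 2: "erycover" → sorted: ceeorrvy
Same letters? ceeorrvy == ceeorrvy
Anagram = Yes


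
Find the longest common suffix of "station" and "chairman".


Word 1: "station"
Word 2: "chairman"
Comparing from end:
  Pos -1: 'n' == 'n'
  Pos -2: 'o' != 'a' (stop)
LCS = "n" (length 1)


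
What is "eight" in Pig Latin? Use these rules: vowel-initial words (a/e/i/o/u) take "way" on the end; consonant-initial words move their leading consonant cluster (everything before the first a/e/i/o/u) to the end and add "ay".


Word: "eight"
Starts with vowel → add 'way'
Pig Latin = "eightway"


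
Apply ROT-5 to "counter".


Word: "counter"
Shift: 5
Each letter → (letter + shift) mod 26:
  'c' (2) + 5 = 7 → 'h'
  'o' (14) + 5 = 19 → 't'
  'u' (20) + 5 = 25 → 'z'
  'n' (13) + 5 = 18 → 's'
  't' (19) + 5 = 24 → 'y'
  'e' (4) + 5 = 9 → 'j'
  'r' (17) + 5 = 22 → 'w'
Result = "htzsyjw"


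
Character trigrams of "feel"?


Word: "feel" (length 4)
Number of trigrams = 4 - 3 + 1 = 2
  Position 0: "fee"
  Position 1: "eel"
Trigrams = "fee", "eel"


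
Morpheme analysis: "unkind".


Word: "unkind"
Morphemes: un- | kind
Each morpheme carries meaning
= 2 morphemes


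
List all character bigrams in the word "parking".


Word: "parking" (length 7)
Number of bigrams = 7 - 2 + 1 = 6
  Position 0: "pa"
  Position 1: "ar"
  Position 2: "rk"
  Position 3: "ki"
  Position 4: "in"
  Position 5: "ng"
Bigrams = "pa", "ar", "rk", "ki", "in", "ng"


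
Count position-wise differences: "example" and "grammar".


Comparing character by character (same length = 7):
  Pos 0: 'e' vs 'g' !=
  Pos 1: 'x' vs 'r' !=
  Pos 2: 'a' vs 'a' =
  Pos 3: 'm' vs 'm' =
  Pos 4: 'p' vs 'm' !=
  Pos 5: 'l' vs 'a' !=
  Pos 6: 'e' vs 'r' !=
Hamming distance = 5


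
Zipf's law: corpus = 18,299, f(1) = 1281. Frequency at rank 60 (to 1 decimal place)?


Zipf's law: f(r) = f(1) / r
f(1) = 1281
f(60) = 1281 / 60
= 21.4 occurrences


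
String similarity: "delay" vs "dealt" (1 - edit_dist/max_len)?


Word 1: "delay" (length 5)
Word 2: "dealt" (length 5)
One optimal edit sequence:
  1. keep 'd'
  2. keep 'e'
  3. substitute 'l' -> 'a'  (+1)
  4. substitute 'a' -> 'l'  (+1)
  5. substitute 'y' -> 't'  (+1)
Edit distance = 3
Max length = max(5, 5) = 5
Similarity = 1 - 3/5
= 0.4000


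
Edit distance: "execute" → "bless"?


Word 1: "execute" (length 7)
Word 2: "bless" (length 5)
One optimal edit sequence (insert/delete/substitute each cost 1):
  1. substitute 'e' -> 'b'  (+1)
  2. substitute 'x' -> 'l'  (+1)
  3. keep 'e'
  4. delete 'c'  (+1)
  5. delete 'u'  (+1)
  6. substitute 't' -> 's'  (+1)
  7. substitute 'e' -> 's'  (+1)
Total edit operations: 6
Edit distance = 6


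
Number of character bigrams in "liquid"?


Word: "liquid" (length 6)
Number of 2-grams = length - 2 + 1 = 6 - 2 + 1
= 5


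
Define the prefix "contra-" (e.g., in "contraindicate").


Prefix: contra-
Example: contraindicate (contra- + indicate)
Meaning = against


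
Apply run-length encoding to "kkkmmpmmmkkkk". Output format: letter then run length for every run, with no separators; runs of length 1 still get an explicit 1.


String: "kkkmmpmmmkkkk"
Scanning for consecutive runs:
  'k' x 3
  'm' x 2
  'p' x 1
  'm' x 3
  'k' x 4
RLE = "k3m2p1m3k4"


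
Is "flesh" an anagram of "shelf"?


Word 1: "shelf" → sorted: efhls
Word 2: "flesh" → sorted: efhls
Same letters? efhls == efhls
Anagram = Yes


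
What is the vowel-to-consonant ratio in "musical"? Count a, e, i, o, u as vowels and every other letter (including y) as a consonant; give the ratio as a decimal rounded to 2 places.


Word: "musical"
Vowels (a,e,i,o,u): 3
Consonants: 4
Ratio = 3/4
= 0.75


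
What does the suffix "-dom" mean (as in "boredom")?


Suffix: -dom
As in: boredom -> bore + -dom
Meaning = state / realm


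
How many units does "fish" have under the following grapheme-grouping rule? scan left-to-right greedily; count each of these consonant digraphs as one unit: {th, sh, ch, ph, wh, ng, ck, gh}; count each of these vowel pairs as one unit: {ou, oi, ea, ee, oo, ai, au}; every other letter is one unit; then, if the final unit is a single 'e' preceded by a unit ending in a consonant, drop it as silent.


Word: "fish" (4 letters)
Left-to-right scan:
  [1] 'f' (letter)
  [2] 'i' (letter)
  [3] 'sh' (digraph)
Units from scan: 3
Sound units = 3 units


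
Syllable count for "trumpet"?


Word: "trumpet"
Syllable breakdown: trum-pet
Counting: 2 parts
= 2 syllables


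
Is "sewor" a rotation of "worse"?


Word: "worse", Candidate: "sewor"
Method: check if candidate is substring of word+word
"worseworse" contains "sewor"? Yes
Is rotation = Yes


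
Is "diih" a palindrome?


Word: "diih"
Reversed: "hiid"
Forward == Backward? diih != hiid
Palindrome = No


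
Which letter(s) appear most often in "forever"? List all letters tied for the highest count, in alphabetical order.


Word: "forever"
Letter counts:
  'e': 2
  'f': 1
  'o': 1
  'r': 2
  'v': 1
Maximum count = 2
Most frequent = 'e', 'r' (2 times each)


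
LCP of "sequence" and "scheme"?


Word 1: "sequence"
Word 2: "scheme"
Comparing from start:
  Pos 0: 's' == 's'
  Pos 1: 'e' != 'c' (stop)
LCP = "s" (length 1)


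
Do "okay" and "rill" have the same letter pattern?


Pattern of "okay": [0, 1, 2, 3]
Pattern of "rill": [0, 1, 2, 2]
Patterns do not match
Same pattern = No


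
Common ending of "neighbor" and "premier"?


Word 1: "neighbor"
Word 2: "premier"
Comparing from end:
  Pos -1: 'r' == 'r'
  Pos -2: 'o' != 'e' (stop)
LCS = "r" (length 1)


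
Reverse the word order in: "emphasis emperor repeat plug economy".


Original: "emphasis emperor repeat plug economy"
Words (1..n): emphasis | emperor | repeat | plug | economy
Reversed (n..1): economy | plug | repeat | emperor | emphasis
Result = "economy plug repeat emperor emphasis"


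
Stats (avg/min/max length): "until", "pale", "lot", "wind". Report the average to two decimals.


Lengths: "until"=5, "pale"=4, "lot"=3, "wind"=4
Sum = 16, Count = 4
Average = 16/4 = 4.00
= avg=4.00, min=3, max=5


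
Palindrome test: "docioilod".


Word: "docioilod"
Reversed: "dolioicod"
Forward == Backward? docioilod != dolioicod
Palindrome = No


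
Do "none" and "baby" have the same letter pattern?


Pattern of "none": [0, 1, 0, 2]
Pattern of "baby": [0, 1, 0, 2]
Patterns match
Same pattern = Yes


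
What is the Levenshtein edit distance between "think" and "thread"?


Word 1: "think" (length 5)
Word 2: "thread" (length 6)
One optimal edit sequence (insert/delete/substitute each cost 1):
  1. keep 't'
  2. keep 'h'
  3. insert 'r'  (+1)
  4. substitute 'i' -> 'e'  (+1)
  5. substitute 'n' -> 'a'  (+1)
  6. substitute 'k' -> 'd'  (+1)
Total edit operations: 4
Edit distance = 4


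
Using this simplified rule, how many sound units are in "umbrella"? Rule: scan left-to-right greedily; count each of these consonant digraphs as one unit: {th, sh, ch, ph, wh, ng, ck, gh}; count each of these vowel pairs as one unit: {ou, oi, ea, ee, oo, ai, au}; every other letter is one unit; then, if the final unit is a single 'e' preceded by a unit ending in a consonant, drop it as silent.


Word: "umbrella" (8 letters)
Left-to-right scan:
  [1] 'u' (letter)
  [2] 'm' (letter)
  [3] 'b' (letter)
  [4] 'r' (letter)
  [5] 'e' (letter)
  [6] 'l' (letter)
  [7] 'l' (letter)
  [8] 'a' (letter)
Units from scan: 8
Sound units = 8 units


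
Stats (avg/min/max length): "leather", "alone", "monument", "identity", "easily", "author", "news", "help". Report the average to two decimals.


Lengths: "leather"=7, "alone"=5, "monument"=8, "identity"=8, "easily"=6, "author"=6, "news"=4, "help"=4
Sum = 48, Count = 8
Average = 48/8 = 6.00
= avg=6.00, min=4, max=8


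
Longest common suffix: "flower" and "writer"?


Word 1: "flower"
Word 2: "writer"
Comparing from end:
  Pos -1: 'r' == 'r'
  Pos -2: 'e' == 'e'
  Pos -3: 'w' != 't' (stop)
LCS = "er" (length 2)


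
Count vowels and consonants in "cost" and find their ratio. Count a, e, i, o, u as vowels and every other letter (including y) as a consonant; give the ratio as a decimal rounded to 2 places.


Word: "cost"
Vowels (a,e,i,o,u): 1
Consonants: 3
Ratio = 1/3
= 0.33


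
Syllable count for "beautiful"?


Word: "beautiful"
Syllable breakdown: beau · ti · ful
Counting: 3 parts
= 3 syllables


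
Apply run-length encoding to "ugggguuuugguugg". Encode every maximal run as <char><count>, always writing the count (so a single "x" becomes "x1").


String: "ugggguuuugguugg"
Scanning for consecutive runs:
  'u' x 1
  'g' x 4
  'u' x 4
  'g' x 2
  'u' x 2
  'g' x 2
RLE = "u1g4u4g2u2g2"


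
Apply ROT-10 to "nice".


Word: "nice"
Shift: 10
Each letter → (letter + shift) mod 26:
  'n' (13) + 10 = 23 → 'x'
  'i' (8) + 10 = 18 → 's'
  'c' (2) + 10 = 12 → 'm'
  'e' (4) + 10 = 14 → 'o'
Result = "xsmo"


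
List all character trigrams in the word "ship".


Word: "ship" (length 4)
Number of trigrams = 4 - 3 + 1 = 2
  Position 0: "shi"
  Position 1: "hip"
Trigrams = "shi", "hip"


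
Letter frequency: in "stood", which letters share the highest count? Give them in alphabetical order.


Word: "stood"
Letter counts:
  'd': 1
  'o': 2
  's': 1
  't': 1
Maximum count = 2
Most frequent = 'o' (2 times each)


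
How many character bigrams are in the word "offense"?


Word: "offense" (length 7)
Number of 2-grams = length - 2 + 1 = 7 - 2 + 1
= 6


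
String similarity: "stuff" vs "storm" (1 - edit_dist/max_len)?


Word 1: "stuff" (length 5)
Word 2: "storm" (length 5)
One optimal edit sequence:
  1. keep 's'
  2. keep 't'
  3. substitute 'u' -> 'o'  (+1)
  4. substitute 'f' -> 'r'  (+1)
  5. substitute 'f' -> 'm'  (+1)
Edit distance = 3
Max length = max(5, 5) = 5
Similarity = 1 - 3/5
= 0.4000


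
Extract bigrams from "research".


Word: "research" (length 8)
Number of bigrams = 8 - 2 + 1 = 7
  Position 0: "re"
  Position 1: "es"
  Position 2: "se"
  Position 3: "ea"
  Position 4: "ar"
  Position 5: "rc"
  Position 6: "ch"
Bigrams = "re", "es", "se", "ea", "ar", "rc", "ch"


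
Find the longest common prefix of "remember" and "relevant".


Word 1: "remember"
Word 2: "relevant"
Comparing from start:
  Pos 0: 'r' == 'r'
  Pos 1: 'e' == 'e'
  Pos 2: 'm' != 'l' (stop)
LCP = "re" (length 2)


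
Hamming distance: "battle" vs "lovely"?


Comparing character by character (same length = 6):
  Pos 0: 'b' vs 'l' !=
  Pos 1: 'a' vs 'o' !=
  Pos 2: 't' vs 'v' !=
  Pos 3: 't' vs 'e' !=
  Pos 4: 'l' vs 'l' =
  Pos 5: 'e' vs 'y' !=
Hamming distance = 5


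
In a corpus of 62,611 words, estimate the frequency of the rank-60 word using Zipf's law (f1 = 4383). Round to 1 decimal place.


Zipf's law: f(r) = f(1) / r
f(1) = 4383
f(60) = 4383 / 60
= 73.1 occurrences


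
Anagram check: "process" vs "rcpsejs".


Word 1: "process" → sorted: ceoprss
Word 2: "rcpsejs" → sorted: cejprss
Same letters? ceoprss != cejprss
Anagram = No


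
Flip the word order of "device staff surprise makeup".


Original: "device staff surprise makeup"
Words (1..n): device | staff | surprise | makeup
Reversed (n..1): makeup | surprise | staff | device
Result = "makeup surprise staff device"
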